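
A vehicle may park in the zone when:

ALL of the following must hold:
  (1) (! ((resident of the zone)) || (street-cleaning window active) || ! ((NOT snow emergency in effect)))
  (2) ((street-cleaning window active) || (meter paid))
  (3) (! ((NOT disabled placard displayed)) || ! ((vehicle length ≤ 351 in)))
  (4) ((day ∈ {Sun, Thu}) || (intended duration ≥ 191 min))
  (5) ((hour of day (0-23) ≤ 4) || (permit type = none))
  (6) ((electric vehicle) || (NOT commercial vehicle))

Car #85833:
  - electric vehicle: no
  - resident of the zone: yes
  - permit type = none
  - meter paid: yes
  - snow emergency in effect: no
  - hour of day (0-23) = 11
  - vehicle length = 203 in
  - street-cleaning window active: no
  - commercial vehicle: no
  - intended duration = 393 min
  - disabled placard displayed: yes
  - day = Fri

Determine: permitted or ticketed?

Atomic conditions:
  resident of the zone: yes → true
  street-cleaning window active: no → false
  NOT snow emergency in effect: no → true
  meter paid: yes → true
  NOT disabled placard displayed: yes → false
  vehicle length ≤ 351 in: 203 ≤ 351 is true
  day ∈ {Sun, Thu}: Fri is not in the set → false
  intended duration ≥ 191 min: 393 ≥ 191 is true
  hour of day (0-23) ≤ 4: 11 ≤ 4 is false
  permit type = none: none == none is true
  electric vehicle: no → false
  NOT commercial vehicle: no → true
Combine:
[1.1] NOT true = false
[1.3] NOT true = false
[1] false OR false OR false = false
[2] false OR true = true
[3.1] NOT false = true
[3.2] NOT true = false
[3] true OR false = true
[4] false OR true = true
[5] false OR true = true
[6] false OR true = true
[root] false AND true AND true AND true AND true AND true = false
Overall: false → ticketed

Ticketed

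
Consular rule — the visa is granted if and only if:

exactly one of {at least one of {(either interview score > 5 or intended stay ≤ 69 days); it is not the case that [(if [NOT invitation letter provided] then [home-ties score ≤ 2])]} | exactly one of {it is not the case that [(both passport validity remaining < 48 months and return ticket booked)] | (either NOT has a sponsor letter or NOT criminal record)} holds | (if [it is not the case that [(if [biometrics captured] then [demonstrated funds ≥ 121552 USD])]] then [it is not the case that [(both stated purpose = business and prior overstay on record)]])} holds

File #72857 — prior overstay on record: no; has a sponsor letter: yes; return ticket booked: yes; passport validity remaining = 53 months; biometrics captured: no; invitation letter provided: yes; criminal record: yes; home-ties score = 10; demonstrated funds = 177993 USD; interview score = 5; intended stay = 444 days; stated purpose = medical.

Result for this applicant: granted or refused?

Atomic conditions:
  interview score > 5: 5 > 5 is false
  intended stay ≤ 69 days: 444 ≤ 69 is false
  NOT invitation letter provided: yes → false
  home-ties score ≤ 2: 10 ≤ 2 is false
  passport validity remaining < 48 months: 53 < 48 is false
  return ticket booked: yes → true
  NOT has a sponsor letter: yes → false
  NOT criminal record: yes → false
  biometrics captured: no → false
  demonstrated funds ≥ 121552 USD: 177993 ≥ 121552 is true
  stated purpose = business: medical == business is false
  prior overstay on record: no → false
Combine:
[1.1] false OR false = false
[1.2.1] false → false (antecedent false ⇒ implication holds) = true
[1.2] NOT true = false
[1] false OR false = false
[2.1.1] false AND true = false
[2.1] NOT false = true
[2.2] false OR false = false
[2] exactly-one(true, false) = true
[3.1.1] false → true (antecedent false ⇒ implication holds) = true
[3.1] NOT true = false
[3.2.1] false AND false = false
[3.2] NOT false = true
[3] false → true (antecedent false ⇒ implication holds) = true
[root] exactly-one(false, true, true) = false
Overall: false → refused

Refused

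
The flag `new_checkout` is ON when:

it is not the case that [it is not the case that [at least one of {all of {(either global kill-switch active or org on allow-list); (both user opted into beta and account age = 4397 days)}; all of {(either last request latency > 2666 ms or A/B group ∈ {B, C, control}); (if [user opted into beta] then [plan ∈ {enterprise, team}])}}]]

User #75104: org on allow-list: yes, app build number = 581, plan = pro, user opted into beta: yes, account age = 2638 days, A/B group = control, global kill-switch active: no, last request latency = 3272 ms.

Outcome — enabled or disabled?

Disabled

Atomic conditions:
  global kill-switch active: no → false
  org on allow-list: yes → true
  user opted into beta: yes → true
  account age = 4397 days: 2638 == 4397 is false
  last request latency > 2666 ms: 3272 > 2666 is true
  A/B group ∈ {B, C, control}: control is in the set → true
  plan ∈ {enterprise, team}: pro is not in the set → false
Combine:
[1.1.1.1] false OR true = true
[1.1.1.2] true AND false = false
[1.1.1] true AND false = false
[1.1.2.1] true OR true = true
[1.1.2.2] true → false = false
[1.1.2] true AND false = false
[1.1] false OR false = false
[1] NOT false = true
[root] NOT true = false
Overall: false → disabled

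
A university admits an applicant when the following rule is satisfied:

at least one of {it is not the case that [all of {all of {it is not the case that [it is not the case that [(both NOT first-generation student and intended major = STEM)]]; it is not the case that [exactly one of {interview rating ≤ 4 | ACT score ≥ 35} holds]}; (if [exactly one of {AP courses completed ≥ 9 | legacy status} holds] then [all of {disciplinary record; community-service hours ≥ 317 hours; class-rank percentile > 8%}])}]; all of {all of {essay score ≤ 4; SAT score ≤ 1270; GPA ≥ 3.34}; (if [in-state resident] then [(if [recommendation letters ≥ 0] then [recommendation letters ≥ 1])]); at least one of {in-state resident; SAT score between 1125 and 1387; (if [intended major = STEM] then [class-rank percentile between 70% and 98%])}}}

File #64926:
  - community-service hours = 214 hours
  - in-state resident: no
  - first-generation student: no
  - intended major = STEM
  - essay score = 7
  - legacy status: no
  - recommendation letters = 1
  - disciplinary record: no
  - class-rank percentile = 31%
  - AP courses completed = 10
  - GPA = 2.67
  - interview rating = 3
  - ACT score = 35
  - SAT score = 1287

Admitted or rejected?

Admitted

Atomic conditions:
  NOT first-generation student: no → true
  intended major = STEM: STEM == STEM is true
  interview rating ≤ 4: 3 ≤ 4 is true
  ACT score ≥ 35: 35 ≥ 35 is true
  AP courses completed ≥ 9: 10 ≥ 9 is true
  legacy status: no → false
  disciplinary record: no → false
  community-service hours ≥ 317 hours: 214 ≥ 317 is false
  class-rank percentile > 8%: 31 > 8 is true
  essay score ≤ 4: 7 ≤ 4 is false
  SAT score ≤ 1270: 1287 ≤ 1270 is false
  GPA ≥ 3.34: 2.67 ≥ 3.34 is false
  in-state resident: no → false
  recommendation letters ≥ 0: 1 ≥ 0 is true
  recommendation letters ≥ 1: 1 ≥ 1 is true
  SAT score between 1125 and 1387: 1287 in [1125, 1387] is true
  class-rank percentile between 70% and 98%: 31 in [70, 98] is false
Combine:
[1.1.1.1.1.1] true AND true = true
[1.1.1.1.1] NOT true = false
[1.1.1.1] NOT false = true
[1.1.1.2.1] exactly-one(true, true) = false
[1.1.1.2] NOT false = true
[1.1.1] true AND true = true
[1.1.2.1] exactly-one(true, false) = true
[1.1.2.2] false AND false AND true = false
[1.1.2] true → false = false
[1.1] true AND false = false
[1] NOT false = true
[2.1] false AND false AND false = false
[2.2.2] true → true = true
[2.2] false → true (antecedent false ⇒ implication holds) = true
[2.3.3] true → false = false
[2.3] false OR true OR false = true
[2] false AND true AND true = false
[root] true OR false = true
Overall: true → admitted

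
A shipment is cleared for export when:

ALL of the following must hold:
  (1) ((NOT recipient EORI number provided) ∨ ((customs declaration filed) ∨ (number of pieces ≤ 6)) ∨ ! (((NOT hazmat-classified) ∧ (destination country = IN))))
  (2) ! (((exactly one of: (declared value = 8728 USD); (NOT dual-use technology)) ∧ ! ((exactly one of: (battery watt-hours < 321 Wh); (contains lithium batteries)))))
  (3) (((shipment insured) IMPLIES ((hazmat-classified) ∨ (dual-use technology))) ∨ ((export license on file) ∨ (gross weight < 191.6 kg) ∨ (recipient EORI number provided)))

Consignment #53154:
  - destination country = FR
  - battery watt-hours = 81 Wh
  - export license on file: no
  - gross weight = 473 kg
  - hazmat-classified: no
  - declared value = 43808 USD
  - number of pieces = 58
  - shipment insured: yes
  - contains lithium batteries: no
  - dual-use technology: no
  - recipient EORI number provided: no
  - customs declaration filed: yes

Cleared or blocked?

Blocked

Atomic conditions:
  NOT recipient EORI number provided: no → true
  customs declaration filed: yes → true
  number of pieces ≤ 6: 58 ≤ 6 is false
  NOT hazmat-classified: no → true
  destination country = IN: FR == IN is false
  declared value = 8728 USD: 43808 == 8728 is false
  NOT dual-use technology: no → true
  battery watt-hours < 321 Wh: 81 < 321 is true
  contains lithium batteries: no → false
  shipment insured: yes → true
  hazmat-classified: no → false
  dual-use technology: no → false
  export license on file: no → false
  gross weight < 191.6 kg: 473 < 191.6 is false
  recipient EORI number provided: no → false
Combine:
[1.2] true OR false = true
[1.3.1] true AND false = false
[1.3] NOT false = true
[1] true OR true OR true = true
[2.1.1] exactly-one(false, true) = true
[2.1.2.1] exactly-one(true, false) = true
[2.1.2] NOT true = false
[2.1] true AND false = false
[2] NOT false = true
[3.1.2] false OR false = false
[3.1] true → false = false
[3.2] false OR false OR false = false
[3] false OR false = false
[root] true AND true AND false = false
Overall: false → blocked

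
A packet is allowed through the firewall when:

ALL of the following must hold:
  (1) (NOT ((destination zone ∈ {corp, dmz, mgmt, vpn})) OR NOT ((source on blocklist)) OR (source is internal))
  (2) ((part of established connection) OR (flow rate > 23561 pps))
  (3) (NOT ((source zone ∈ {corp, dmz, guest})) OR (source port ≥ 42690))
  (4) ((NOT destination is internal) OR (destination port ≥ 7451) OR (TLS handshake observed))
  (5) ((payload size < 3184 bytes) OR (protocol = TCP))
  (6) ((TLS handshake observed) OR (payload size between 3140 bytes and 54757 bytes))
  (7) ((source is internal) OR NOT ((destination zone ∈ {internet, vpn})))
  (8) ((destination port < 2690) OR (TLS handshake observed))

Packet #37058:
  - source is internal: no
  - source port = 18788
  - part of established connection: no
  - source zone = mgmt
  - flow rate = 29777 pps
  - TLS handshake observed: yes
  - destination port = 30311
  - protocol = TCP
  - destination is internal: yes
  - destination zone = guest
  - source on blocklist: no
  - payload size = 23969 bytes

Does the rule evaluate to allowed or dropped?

Atomic conditions:
  destination zone ∈ {corp, dmz, mgmt, vpn}: guest is not in the set → false
  source on blocklist: no → false
  source is internal: no → false
  part of established connection: no → false
  flow rate > 23561 pps: 29777 > 23561 is true
  source zone ∈ {corp, dmz, guest}: mgmt is not in the set → false
  source port ≥ 42690: 18788 ≥ 42690 is false
  NOT destination is internal: yes → false
  destination port ≥ 7451: 30311 ≥ 7451 is true
  TLS handshake observed: yes → true
  payload size < 3184 bytes: 23969 < 3184 is false
  protocol = TCP: TCP == TCP is true
  payload size between 3140 bytes and 54757 bytes: 23969 in [3140, 54757] is true
  destination zone ∈ {internet, vpn}: guest is not in the set → false
  destination port < 2690: 30311 < 2690 is false
Combine:
[1.1] NOT false = true
[1.2] NOT false = true
[1] true OR true OR false = true
[2] false OR true = true
[3.1] NOT false = true
[3] true OR false = true
[4] false OR true OR true = true
[5] false OR true = true
[6] true OR true = true
[7.2] NOT false = true
[7] false OR true = true
[8] false OR true = true
[root] true AND true AND true AND true AND true AND true AND true AND true = true
Overall: true → allowed

Allowed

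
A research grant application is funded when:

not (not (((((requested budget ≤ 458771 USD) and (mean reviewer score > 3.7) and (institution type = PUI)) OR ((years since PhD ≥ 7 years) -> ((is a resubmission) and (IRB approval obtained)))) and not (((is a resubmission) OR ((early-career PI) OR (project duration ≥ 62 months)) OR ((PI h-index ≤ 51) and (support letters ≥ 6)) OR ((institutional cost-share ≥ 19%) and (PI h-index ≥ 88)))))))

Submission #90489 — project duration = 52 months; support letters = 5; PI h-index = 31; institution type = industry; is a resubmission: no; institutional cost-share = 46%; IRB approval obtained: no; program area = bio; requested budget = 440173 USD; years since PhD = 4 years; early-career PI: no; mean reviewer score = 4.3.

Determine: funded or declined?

Atomic conditions:
  requested budget ≤ 458771 USD: 440173 ≤ 458771 is true
  mean reviewer score > 3.7: 4.3 > 3.7 is true
  institution type = PUI: industry == PUI is false
  years since PhD ≥ 7 years: 4 ≥ 7 is false
  is a resubmission: no → false
  IRB approval obtained: no → false
  early-career PI: no → false
  project duration ≥ 62 months: 52 ≥ 62 is false
  PI h-index ≤ 51: 31 ≤ 51 is true
  support letters ≥ 6: 5 ≥ 6 is false
  institutional cost-share ≥ 19%: 46 ≥ 19 is true
  PI h-index ≥ 88: 31 ≥ 88 is false
Combine:
[1.1.1.1] true AND true AND false = false
[1.1.1.2.2] false AND false = false
[1.1.1.2] false → false (antecedent false ⇒ implication holds) = true
[1.1.1] false OR true = true
[1.1.2.1.2] false OR false = false
[1.1.2.1.3] true AND false = false
[1.1.2.1.4] true AND false = false
[1.1.2.1] false OR false OR false OR false = false
[1.1.2] NOT false = true
[1.1] true AND true = true
[1] NOT true = false
[root] NOT false = true
Overall: true → funded

Funded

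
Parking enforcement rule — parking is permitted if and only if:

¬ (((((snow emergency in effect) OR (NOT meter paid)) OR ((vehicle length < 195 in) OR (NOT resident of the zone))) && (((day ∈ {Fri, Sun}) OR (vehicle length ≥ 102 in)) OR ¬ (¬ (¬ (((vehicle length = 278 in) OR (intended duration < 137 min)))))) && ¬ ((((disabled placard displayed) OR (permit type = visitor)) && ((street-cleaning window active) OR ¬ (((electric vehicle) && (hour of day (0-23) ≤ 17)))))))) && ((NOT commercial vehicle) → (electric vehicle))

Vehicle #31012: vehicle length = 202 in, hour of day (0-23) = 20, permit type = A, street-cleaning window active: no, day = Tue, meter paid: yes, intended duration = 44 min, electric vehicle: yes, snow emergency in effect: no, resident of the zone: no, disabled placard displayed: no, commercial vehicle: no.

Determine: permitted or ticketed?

Atomic conditions:
  snow emergency in effect: no → false
  NOT meter paid: yes → false
  vehicle length < 195 in: 202 < 195 is false
  NOT resident of the zone: no → true
  day ∈ {Fri, Sun}: Tue is not in the set → false
  vehicle length ≥ 102 in: 202 ≥ 102 is true
  vehicle length = 278 in: 202 == 278 is false
  intended duration < 137 min: 44 < 137 is true
  disabled placard displayed: no → false
  permit type = visitor: A == visitor is false
  street-cleaning window active: no → false
  electric vehicle: yes → true
  hour of day (0-23) ≤ 17: 20 ≤ 17 is false
  NOT commercial vehicle: no → true
Combine:
[1.1.1.1] false OR false = false
[1.1.1.2] false OR true = true
[1.1.1] false OR true = true
[1.1.2.1] false OR true = true
[1.1.2.2.1.1.1] false OR true = true
[1.1.2.2.1.1] NOT true = false
[1.1.2.2.1] NOT false = true
[1.1.2.2] NOT true = false
[1.1.2] true OR false = true
[1.1.3.1.1] false OR false = false
[1.1.3.1.2.2.1] true AND false = false
[1.1.3.1.2.2] NOT false = true
[1.1.3.1.2] false OR true = true
[1.1.3.1] false AND true = false
[1.1.3] NOT false = true
[1.1] true AND true AND true = true
[1] NOT true = false
[2] true → true = true
[root] false AND true = false
Overall: false → ticketed

Ticketed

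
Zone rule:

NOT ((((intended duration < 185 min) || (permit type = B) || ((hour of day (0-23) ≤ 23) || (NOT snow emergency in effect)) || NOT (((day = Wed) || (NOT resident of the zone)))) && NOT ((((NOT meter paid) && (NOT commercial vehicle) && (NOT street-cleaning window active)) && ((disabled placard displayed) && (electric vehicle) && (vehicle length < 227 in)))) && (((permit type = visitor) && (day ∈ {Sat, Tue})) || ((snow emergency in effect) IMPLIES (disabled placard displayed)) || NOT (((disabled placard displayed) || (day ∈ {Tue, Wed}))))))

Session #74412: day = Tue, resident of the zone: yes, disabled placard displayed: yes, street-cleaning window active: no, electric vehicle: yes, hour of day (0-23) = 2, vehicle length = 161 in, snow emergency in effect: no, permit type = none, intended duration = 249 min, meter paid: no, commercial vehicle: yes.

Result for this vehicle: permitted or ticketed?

Ticketed

Atomic conditions:
  intended duration < 185 min: 249 < 185 is false
  permit type = B: none == B is false
  hour of day (0-23) ≤ 23: 2 ≤ 23 is true
  NOT snow emergency in effect: no → true
  day = Wed: Tue == Wed is false
  NOT resident of the zone: yes → false
  NOT meter paid: no → true
  NOT commercial vehicle: yes → false
  NOT street-cleaning window active: no → true
  disabled placard displayed: yes → true
  electric vehicle: yes → true
  vehicle length < 227 in: 161 < 227 is true
  permit type = visitor: none == visitor is false
  day ∈ {Sat, Tue}: Tue is in the set → true
  snow emergency in effect: no → false
  day ∈ {Tue, Wed}: Tue is in the set → true
Combine:
[1.1.3] true OR true = true
[1.1.4.1] false OR false = false
[1.1.4] NOT false = true
[1.1] false OR false OR true OR true = true
[1.2.1.1] true AND false AND true = false
[1.2.1.2] true AND true AND true = true
[1.2.1] false AND true = false
[1.2] NOT false = true
[1.3.1] false AND true = false
[1.3.2] false → true (antecedent false ⇒ implication holds) = true
[1.3.3.1] true OR true = true
[1.3.3] NOT true = false
[1.3] false OR true OR false = true
[1] true AND true AND true = true
[root] NOT true = false
Overall: false → ticketed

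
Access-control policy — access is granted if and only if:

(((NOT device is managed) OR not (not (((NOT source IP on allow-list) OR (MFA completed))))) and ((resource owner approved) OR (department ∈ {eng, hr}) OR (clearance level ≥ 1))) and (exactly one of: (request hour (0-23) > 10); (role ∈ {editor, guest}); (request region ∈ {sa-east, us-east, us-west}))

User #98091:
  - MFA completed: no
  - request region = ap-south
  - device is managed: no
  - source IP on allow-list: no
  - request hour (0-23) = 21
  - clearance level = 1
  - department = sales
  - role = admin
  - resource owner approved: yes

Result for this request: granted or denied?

Atomic conditions:
  NOT device is managed: no → true
  NOT source IP on allow-list: no → true
  MFA completed: no → false
  resource owner approved: yes → true
  department ∈ {eng, hr}: sales is not in the set → false
  clearance level ≥ 1: 1 ≥ 1 is true
  request hour (0-23) > 10: 21 > 10 is true
  role ∈ {editor, guest}: admin is not in the set → false
  request region ∈ {sa-east, us-east, us-west}: ap-south is not in the set → false
Combine:
[1.1.2.1.1] true OR false = true
[1.1.2.1] NOT true = false
[1.1.2] NOT false = true
[1.1] true OR true = true
[1.2] true OR false OR true = true
[1] true AND true = true
[2] exactly-one(true, false, false) = true
[root] true AND true = true
Overall: true → granted

Granted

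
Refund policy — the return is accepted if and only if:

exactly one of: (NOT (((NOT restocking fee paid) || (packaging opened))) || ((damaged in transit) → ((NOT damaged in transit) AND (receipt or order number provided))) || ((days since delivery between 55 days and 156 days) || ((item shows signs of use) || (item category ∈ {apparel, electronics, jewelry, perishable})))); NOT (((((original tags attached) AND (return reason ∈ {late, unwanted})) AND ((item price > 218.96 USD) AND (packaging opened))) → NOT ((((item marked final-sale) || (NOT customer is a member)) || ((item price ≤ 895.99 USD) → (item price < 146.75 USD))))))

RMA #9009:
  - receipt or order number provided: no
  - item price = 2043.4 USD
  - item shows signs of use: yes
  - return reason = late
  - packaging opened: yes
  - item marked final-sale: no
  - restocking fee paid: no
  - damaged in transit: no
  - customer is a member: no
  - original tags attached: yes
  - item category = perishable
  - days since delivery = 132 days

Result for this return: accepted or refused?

Refused

Atomic conditions:
  NOT restocking fee paid: no → true
  packaging opened: yes → true
  damaged in transit: no → false
  NOT damaged in transit: no → true
  receipt or order number provided: no → false
  days since delivery between 55 days and 156 days: 132 in [55, 156] is true
  item shows signs of use: yes → true
  item category ∈ {apparel, electronics, jewelry, perishable}: perishable is in the set → true
  original tags attached: yes → true
  return reason ∈ {late, unwanted}: late is in the set → true
  item price > 218.96 USD: 2043.4 > 218.96 is true
  item marked final-sale: no → false
  NOT customer is a member: no → true
  item price ≤ 895.99 USD: 2043.4 ≤ 895.99 is false
  item price < 146.75 USD: 2043.4 < 146.75 is false
Combine:
[1.1.1] true OR true = true
[1.1] NOT true = false
[1.2.2] true AND false = false
[1.2] false → false (antecedent false ⇒ implication holds) = true
[1.3.2] true OR true = true
[1.3] true OR true = true
[1] false OR true OR true = true
[2.1.1.1] true AND true = true
[2.1.1.2] true AND true = true
[2.1.1] true AND true = true
[2.1.2.1.1] false OR true = true
[2.1.2.1.2] false → false (antecedent false ⇒ implication holds) = true
[2.1.2.1] true OR true = true
[2.1.2] NOT true = false
[2.1] true → false = false
[2] NOT false = true
[root] exactly-one(true, true) = false
Overall: false → refused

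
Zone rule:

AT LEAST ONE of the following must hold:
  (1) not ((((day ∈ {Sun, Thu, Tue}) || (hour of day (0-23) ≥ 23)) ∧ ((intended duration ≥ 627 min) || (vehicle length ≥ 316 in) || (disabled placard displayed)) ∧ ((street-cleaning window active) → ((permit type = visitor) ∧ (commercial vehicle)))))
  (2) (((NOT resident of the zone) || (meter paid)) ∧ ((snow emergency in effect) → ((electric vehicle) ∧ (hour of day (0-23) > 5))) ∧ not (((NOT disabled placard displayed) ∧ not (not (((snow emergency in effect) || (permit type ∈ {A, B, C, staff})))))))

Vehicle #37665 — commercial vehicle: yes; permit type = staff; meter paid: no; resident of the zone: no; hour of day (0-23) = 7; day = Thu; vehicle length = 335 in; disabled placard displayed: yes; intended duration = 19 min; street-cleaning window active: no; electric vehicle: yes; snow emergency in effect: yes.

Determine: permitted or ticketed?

Permitted

Atomic conditions:
  day ∈ {Sun, Thu, Tue}: Thu is in the set → true
  hour of day (0-23) ≥ 23: 7 ≥ 23 is false
  intended duration ≥ 627 min: 19 ≥ 627 is false
  vehicle length ≥ 316 in: 335 ≥ 316 is true
  disabled placard displayed: yes → true
  street-cleaning window active: no → false
  permit type = visitor: staff == visitor is false
  commercial vehicle: yes → true
  NOT resident of the zone: no → true
  meter paid: no → false
  snow emergency in effect: yes → true
  electric vehicle: yes → true
  hour of day (0-23) > 5: 7 > 5 is true
  NOT disabled placard displayed: yes → false
  permit type ∈ {A, B, C, staff}: staff is in the set → true
Combine:
[1.1.1] true OR false = true
[1.1.2] false OR true OR true = true
[1.1.3.2] false AND true = false
[1.1.3] false → false (antecedent false ⇒ implication holds) = true
[1.1] true AND true AND true = true
[1] NOT true = false
[2.1] true OR false = true
[2.2.2] true AND true = true
[2.2] true → true = true
[2.3.1.2.1.1] true OR true = true
[2.3.1.2.1] NOT true = false
[2.3.1.2] NOT false = true
[2.3.1] false AND true = false
[2.3] NOT false = true
[2] true AND true AND true = true
[root] false OR true = true
Overall: true → permitted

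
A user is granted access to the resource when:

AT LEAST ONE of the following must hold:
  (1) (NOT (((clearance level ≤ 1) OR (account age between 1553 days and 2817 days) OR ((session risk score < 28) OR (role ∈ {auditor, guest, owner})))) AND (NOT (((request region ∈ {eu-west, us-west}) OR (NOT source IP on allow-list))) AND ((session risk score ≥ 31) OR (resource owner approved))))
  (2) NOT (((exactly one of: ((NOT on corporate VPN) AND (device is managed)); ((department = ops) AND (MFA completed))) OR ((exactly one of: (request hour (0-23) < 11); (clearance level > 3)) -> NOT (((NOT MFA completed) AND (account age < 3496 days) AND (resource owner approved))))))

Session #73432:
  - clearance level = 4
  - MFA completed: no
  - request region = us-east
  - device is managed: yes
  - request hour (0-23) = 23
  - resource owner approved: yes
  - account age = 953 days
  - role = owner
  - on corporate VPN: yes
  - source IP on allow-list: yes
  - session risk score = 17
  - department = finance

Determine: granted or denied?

Atomic conditions:
  clearance level ≤ 1: 4 ≤ 1 is false
  account age between 1553 days and 2817 days: 953 in [1553, 2817] is false
  session risk score < 28: 17 < 28 is true
  role ∈ {auditor, guest, owner}: owner is in the set → true
  request region ∈ {eu-west, us-west}: us-east is not in the set → false
  NOT source IP on allow-list: yes → false
  session risk score ≥ 31: 17 ≥ 31 is false
  resource owner approved: yes → true
  NOT on corporate VPN: yes → false
  device is managed: yes → true
  department = ops: finance == ops is false
  MFA completed: no → false
  request hour (0-23) < 11: 23 < 11 is false
  clearance level > 3: 4 > 3 is true
  NOT MFA completed: no → true
  account age < 3496 days: 953 < 3496 is true
Combine:
[1.1.1.3] true OR true = true
[1.1.1] false OR false OR true = true
[1.1] NOT true = false
[1.2.1.1] false OR false = false
[1.2.1] NOT false = true
[1.2.2] false OR true = true
[1.2] true AND true = true
[1] false AND true = false
[2.1.1.1] false AND true = false
[2.1.1.2] false AND false = false
[2.1.1] exactly-one(false, false) = false
[2.1.2.1] exactly-one(false, true) = true
[2.1.2.2.1] true AND true AND true = true
[2.1.2.2] NOT true = false
[2.1.2] true → false = false
[2.1] false OR false = false
[2] NOT false = true
[root] false OR true = true
Overall: true → granted

Granted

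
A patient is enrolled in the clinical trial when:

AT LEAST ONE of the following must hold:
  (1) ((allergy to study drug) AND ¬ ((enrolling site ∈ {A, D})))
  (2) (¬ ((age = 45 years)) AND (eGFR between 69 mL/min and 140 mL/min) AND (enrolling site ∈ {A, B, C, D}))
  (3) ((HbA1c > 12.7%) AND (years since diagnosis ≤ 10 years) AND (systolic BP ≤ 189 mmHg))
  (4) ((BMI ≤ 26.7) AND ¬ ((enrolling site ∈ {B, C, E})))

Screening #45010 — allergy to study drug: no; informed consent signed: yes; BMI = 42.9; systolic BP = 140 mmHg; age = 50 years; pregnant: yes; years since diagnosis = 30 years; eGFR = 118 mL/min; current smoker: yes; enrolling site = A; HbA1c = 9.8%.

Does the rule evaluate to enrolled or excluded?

Enrolled

Atomic conditions:
  allergy to study drug: no → false
  enrolling site ∈ {A, D}: A is in the set → true
  age = 45 years: 50 == 45 is false
  eGFR between 69 mL/min and 140 mL/min: 118 in [69, 140] is true
  enrolling site ∈ {A, B, C, D}: A is in the set → true
  HbA1c > 12.7%: 9.8 > 12.7 is false
  years since diagnosis ≤ 10 years: 30 ≤ 10 is false
  systolic BP ≤ 189 mmHg: 140 ≤ 189 is true
  BMI ≤ 26.7: 42.9 ≤ 26.7 is false
  enrolling site ∈ {B, C, E}: A is not in the set → false
Combine:
[1.2] NOT true = false
[1] false AND false = false
[2.1] NOT false = true
[2] true AND true AND true = true
[3] false AND false AND true = false
[4.2] NOT false = true
[4] false AND true = false
[root] false OR true OR false OR false = true
Overall: true → enrolled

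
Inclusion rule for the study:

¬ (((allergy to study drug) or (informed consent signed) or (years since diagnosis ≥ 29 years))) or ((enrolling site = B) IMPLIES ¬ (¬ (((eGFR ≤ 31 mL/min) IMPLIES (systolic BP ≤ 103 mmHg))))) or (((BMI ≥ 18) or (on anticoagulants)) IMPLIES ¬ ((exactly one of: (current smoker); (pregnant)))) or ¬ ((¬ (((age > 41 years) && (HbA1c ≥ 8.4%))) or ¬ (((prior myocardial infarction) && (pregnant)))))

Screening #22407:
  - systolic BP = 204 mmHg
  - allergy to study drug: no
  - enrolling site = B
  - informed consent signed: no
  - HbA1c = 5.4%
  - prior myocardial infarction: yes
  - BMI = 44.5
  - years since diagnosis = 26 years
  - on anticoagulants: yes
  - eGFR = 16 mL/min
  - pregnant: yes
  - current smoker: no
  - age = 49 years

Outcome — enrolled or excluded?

Enrolled

Atomic conditions:
  allergy to study drug: no → false
  informed consent signed: no → false
  years since diagnosis ≥ 29 years: 26 ≥ 29 is false
  enrolling site = B: B == B is true
  eGFR ≤ 31 mL/min: 16 ≤ 31 is true
  systolic BP ≤ 103 mmHg: 204 ≤ 103 is false
  BMI ≥ 18: 44.5 ≥ 18 is true
  on anticoagulants: yes → true
  current smoker: no → false
  pregnant: yes → true
  age > 41 years: 49 > 41 is true
  HbA1c ≥ 8.4%: 5.4 ≥ 8.4 is false
  prior myocardial infarction: yes → true
Combine:
[1.1] false OR false OR false = false
[1] NOT false = true
[2.2.1.1] true → false = false
[2.2.1] NOT false = true
[2.2] NOT true = false
[2] true → false = false
[3.1] true OR true = true
[3.2.1] exactly-one(false, true) = true
[3.2] NOT true = false
[3] true → false = false
[4.1.1.1] true AND false = false
[4.1.1] NOT false = true
[4.1.2.1] true AND true = true
[4.1.2] NOT true = false
[4.1] true OR false = true
[4] NOT true = false
[root] true OR false OR false OR false = true
Overall: true → enrolled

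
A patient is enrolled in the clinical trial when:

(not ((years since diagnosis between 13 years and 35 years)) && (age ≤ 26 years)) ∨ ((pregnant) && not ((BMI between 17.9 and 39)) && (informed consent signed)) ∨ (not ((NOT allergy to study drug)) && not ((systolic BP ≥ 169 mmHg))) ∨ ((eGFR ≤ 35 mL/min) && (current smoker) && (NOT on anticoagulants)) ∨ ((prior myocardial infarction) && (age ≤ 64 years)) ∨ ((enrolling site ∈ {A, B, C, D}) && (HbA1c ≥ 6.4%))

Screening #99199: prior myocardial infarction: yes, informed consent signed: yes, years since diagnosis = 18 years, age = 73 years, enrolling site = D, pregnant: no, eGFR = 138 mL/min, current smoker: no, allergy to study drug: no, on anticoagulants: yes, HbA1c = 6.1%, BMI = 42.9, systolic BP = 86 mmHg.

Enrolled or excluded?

Excluded

Atomic conditions:
  years since diagnosis between 13 years and 35 years: 18 in [13, 35] is true
  age ≤ 26 years: 73 ≤ 26 is false
  pregnant: no → false
  BMI between 17.9 and 39: 42.9 in [17.9, 39] is false
  informed consent signed: yes → true
  NOT allergy to study drug: no → true
  systolic BP ≥ 169 mmHg: 86 ≥ 169 is false
  eGFR ≤ 35 mL/min: 138 ≤ 35 is false
  current smoker: no → false
  NOT on anticoagulants: yes → false
  prior myocardial infarction: yes → true
  age ≤ 64 years: 73 ≤ 64 is false
  enrolling site ∈ {A, B, C, D}: D is in the set → true
  HbA1c ≥ 6.4%: 6.1 ≥ 6.4 is false
Combine:
[1.1] NOT true = false
[1] false AND false = false
[2.2] NOT false = true
[2] false AND true AND true = false
[3.1] NOT true = false
[3.2] NOT false = true
[3] false AND true = false
[4] false AND false AND false = false
[5] true AND false = false
[6] true AND false = false
[root] false OR false OR false OR false OR false OR false = false
Overall: false → excluded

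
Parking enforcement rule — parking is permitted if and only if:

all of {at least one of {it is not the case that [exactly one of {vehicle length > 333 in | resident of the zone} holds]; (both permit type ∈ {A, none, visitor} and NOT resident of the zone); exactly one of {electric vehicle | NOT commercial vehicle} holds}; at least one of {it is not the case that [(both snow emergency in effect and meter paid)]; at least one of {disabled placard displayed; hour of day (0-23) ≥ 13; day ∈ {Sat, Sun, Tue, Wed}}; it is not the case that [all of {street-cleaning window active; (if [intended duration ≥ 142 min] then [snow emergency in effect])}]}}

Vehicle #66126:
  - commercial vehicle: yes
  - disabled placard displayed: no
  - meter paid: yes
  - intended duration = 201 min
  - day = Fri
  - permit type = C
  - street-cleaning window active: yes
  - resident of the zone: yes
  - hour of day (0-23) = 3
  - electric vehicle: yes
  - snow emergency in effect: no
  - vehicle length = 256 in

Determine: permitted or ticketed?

Permitted

Atomic conditions:
  vehicle length > 333 in: 256 > 333 is false
  resident of the zone: yes → true
  permit type ∈ {A, none, visitor}: C is not in the set → false
  NOT resident of the zone: yes → false
  electric vehicle: yes → true
  NOT commercial vehicle: yes → false
  snow emergency in effect: no → false
  meter paid: yes → true
  disabled placard displayed: no → false
  hour of day (0-23) ≥ 13: 3 ≥ 13 is false
  day ∈ {Sat, Sun, Tue, Wed}: Fri is not in the set → false
  street-cleaning window active: yes → true
  intended duration ≥ 142 min: 201 ≥ 142 is true
Combine:
[1.1.1] exactly-one(false, true) = true
[1.1] NOT true = false
[1.2] false AND false = false
[1.3] exactly-one(true, false) = true
[1] false OR false OR true = true
[2.1.1] false AND true = false
[2.1] NOT false = true
[2.2] false OR false OR false = false
[2.3.1.2] true → false = false
[2.3.1] true AND false = false
[2.3] NOT false = true
[2] true OR false OR true = true
[root] true AND true = true
Overall: true → permitted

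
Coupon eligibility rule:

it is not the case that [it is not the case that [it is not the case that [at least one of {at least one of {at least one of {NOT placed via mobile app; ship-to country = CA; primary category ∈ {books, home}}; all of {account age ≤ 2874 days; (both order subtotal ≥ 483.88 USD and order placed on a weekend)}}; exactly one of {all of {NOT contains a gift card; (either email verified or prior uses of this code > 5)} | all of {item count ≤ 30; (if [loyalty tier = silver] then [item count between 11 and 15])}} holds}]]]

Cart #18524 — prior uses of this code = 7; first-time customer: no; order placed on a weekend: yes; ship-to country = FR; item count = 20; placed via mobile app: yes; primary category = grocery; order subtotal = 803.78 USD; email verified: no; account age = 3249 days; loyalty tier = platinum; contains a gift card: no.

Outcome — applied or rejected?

Atomic conditions:
  NOT placed via mobile app: yes → false
  ship-to country = CA: FR == CA is false
  primary category ∈ {books, home}: grocery is not in the set → false
  account age ≤ 2874 days: 3249 ≤ 2874 is false
  order subtotal ≥ 483.88 USD: 803.78 ≥ 483.88 is true
  order placed on a weekend: yes → true
  NOT contains a gift card: no → true
  email verified: no → false
  prior uses of this code > 5: 7 > 5 is true
  item count ≤ 30: 20 ≤ 30 is true
  loyalty tier = silver: platinum == silver is false
  item count between 11 and 15: 20 in [11, 15] is false
Combine:
[1.1.1.1.1] false OR false OR false = false
[1.1.1.1.2.2] true AND true = true
[1.1.1.1.2] false AND true = false
[1.1.1.1] false OR false = false
[1.1.1.2.1.2] false OR true = true
[1.1.1.2.1] true AND true = true
[1.1.1.2.2.2] false → false (antecedent false ⇒ implication holds) = true
[1.1.1.2.2] true AND true = true
[1.1.1.2] exactly-one(true, true) = false
[1.1.1] false OR false = false
[1.1] NOT false = true
[1] NOT true = false
[root] NOT false = true
Overall: true → applied

Applied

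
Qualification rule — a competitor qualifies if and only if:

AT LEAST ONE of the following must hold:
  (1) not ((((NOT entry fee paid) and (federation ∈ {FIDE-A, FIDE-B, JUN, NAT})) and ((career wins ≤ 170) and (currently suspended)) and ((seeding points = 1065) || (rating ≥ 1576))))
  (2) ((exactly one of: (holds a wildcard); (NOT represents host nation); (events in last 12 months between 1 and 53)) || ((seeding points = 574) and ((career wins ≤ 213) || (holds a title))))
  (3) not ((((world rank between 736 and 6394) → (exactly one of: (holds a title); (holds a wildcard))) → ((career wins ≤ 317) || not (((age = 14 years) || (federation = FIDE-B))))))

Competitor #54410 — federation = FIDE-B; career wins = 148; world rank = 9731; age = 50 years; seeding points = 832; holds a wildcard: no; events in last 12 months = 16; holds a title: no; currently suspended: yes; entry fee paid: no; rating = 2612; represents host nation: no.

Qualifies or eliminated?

Atomic conditions:
  NOT entry fee paid: no → true
  federation ∈ {FIDE-A, FIDE-B, JUN, NAT}: FIDE-B is in the set → true
  career wins ≤ 170: 148 ≤ 170 is true
  currently suspended: yes → true
  seeding points = 1065: 832 == 1065 is false
  rating ≥ 1576: 2612 ≥ 1576 is true
  holds a wildcard: no → false
  NOT represents host nation: no → true
  events in last 12 months between 1 and 53: 16 in [1, 53] is true
  seeding points = 574: 832 == 574 is false
  career wins ≤ 213: 148 ≤ 213 is true
  holds a title: no → false
  world rank between 736 and 6394: 9731 in [736, 6394] is false
  career wins ≤ 317: 148 ≤ 317 is true
  age = 14 years: 50 == 14 is false
  federation = FIDE-B: FIDE-B == FIDE-B is true
Combine:
[1.1.1] true AND true = true
[1.1.2] true AND true = true
[1.1.3] false OR true = true
[1.1] true AND true AND true = true
[1] NOT true = false
[2.1] exactly-one(false, true, true) = false
[2.2.2] true OR false = true
[2.2] false AND true = false
[2] false OR false = false
[3.1.1.2] exactly-one(false, false) = false
[3.1.1] false → false (antecedent false ⇒ implication holds) = true
[3.1.2.2.1] false OR true = true
[3.1.2.2] NOT true = false
[3.1.2] true OR false = true
[3.1] true → true = true
[3] NOT true = false
[root] false OR false OR false = false
Overall: false → eliminated

Eliminated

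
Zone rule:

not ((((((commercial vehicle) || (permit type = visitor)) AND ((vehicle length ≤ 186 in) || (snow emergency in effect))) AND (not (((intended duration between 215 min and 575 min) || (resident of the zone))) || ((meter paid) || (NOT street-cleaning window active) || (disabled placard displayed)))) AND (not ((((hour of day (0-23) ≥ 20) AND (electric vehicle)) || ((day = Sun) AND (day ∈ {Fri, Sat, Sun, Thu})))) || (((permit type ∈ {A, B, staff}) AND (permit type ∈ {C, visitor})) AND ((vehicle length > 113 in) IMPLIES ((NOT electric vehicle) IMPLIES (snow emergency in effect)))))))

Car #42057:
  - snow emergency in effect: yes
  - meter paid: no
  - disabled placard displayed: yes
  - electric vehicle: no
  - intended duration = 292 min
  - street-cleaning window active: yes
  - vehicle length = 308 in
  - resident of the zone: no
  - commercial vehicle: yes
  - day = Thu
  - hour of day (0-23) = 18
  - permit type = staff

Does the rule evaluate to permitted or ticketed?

Atomic conditions:
  commercial vehicle: yes → true
  permit type = visitor: staff == visitor is false
  vehicle length ≤ 186 in: 308 ≤ 186 is false
  snow emergency in effect: yes → true
  intended duration between 215 min and 575 min: 292 in [215, 575] is true
  resident of the zone: no → false
  meter paid: no → false
  NOT street-cleaning window active: yes → false
  disabled placard displayed: yes → true
  hour of day (0-23) ≥ 20: 18 ≥ 20 is false
  electric vehicle: no → false
  day = Sun: Thu == Sun is false
  day ∈ {Fri, Sat, Sun, Thu}: Thu is in the set → true
  permit type ∈ {A, B, staff}: staff is in the set → true
  permit type ∈ {C, visitor}: staff is not in the set → false
  vehicle length > 113 in: 308 > 113 is true
  NOT electric vehicle: no → true
Combine:
[1.1.1.1] true OR false = true
[1.1.1.2] false OR true = true
[1.1.1] true AND true = true
[1.1.2.1.1] true OR false = true
[1.1.2.1] NOT true = false
[1.1.2.2] false OR false OR true = true
[1.1.2] false OR true = true
[1.1] true AND true = true
[1.2.1.1.1] false AND false = false
[1.2.1.1.2] false AND true = false
[1.2.1.1] false OR false = false
[1.2.1] NOT false = true
[1.2.2.1] true AND false = false
[1.2.2.2.2] true → true = true
[1.2.2.2] true → true = true
[1.2.2] false AND true = false
[1.2] true OR false = true
[1] true AND true = true
[root] NOT true = false
Overall: false → ticketed

Ticketed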